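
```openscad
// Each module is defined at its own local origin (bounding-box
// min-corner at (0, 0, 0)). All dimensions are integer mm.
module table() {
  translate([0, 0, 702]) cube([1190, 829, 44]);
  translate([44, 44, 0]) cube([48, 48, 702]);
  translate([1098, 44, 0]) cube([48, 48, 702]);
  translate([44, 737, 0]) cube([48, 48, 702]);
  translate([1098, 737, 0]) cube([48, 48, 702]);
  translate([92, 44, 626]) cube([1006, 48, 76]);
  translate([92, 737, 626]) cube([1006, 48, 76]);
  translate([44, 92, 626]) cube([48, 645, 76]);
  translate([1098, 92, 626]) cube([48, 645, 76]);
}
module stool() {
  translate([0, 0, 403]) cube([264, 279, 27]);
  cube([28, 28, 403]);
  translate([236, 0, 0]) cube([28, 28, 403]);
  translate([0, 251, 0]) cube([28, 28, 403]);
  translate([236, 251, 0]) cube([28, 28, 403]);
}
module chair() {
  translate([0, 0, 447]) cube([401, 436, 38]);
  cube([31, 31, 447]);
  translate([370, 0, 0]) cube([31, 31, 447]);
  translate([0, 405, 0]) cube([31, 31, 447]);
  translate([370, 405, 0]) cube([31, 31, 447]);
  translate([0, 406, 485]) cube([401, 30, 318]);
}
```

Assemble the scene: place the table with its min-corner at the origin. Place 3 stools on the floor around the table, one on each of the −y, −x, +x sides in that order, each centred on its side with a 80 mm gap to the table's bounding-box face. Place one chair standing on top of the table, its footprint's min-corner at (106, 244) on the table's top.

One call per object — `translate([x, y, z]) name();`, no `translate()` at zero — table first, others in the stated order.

table();
translate([463, -359, 0]) stool();
translate([-344, 275, 0]) stool();
translate([1270, 275, 0]) stool();
translate([106, 244, 746]) chair();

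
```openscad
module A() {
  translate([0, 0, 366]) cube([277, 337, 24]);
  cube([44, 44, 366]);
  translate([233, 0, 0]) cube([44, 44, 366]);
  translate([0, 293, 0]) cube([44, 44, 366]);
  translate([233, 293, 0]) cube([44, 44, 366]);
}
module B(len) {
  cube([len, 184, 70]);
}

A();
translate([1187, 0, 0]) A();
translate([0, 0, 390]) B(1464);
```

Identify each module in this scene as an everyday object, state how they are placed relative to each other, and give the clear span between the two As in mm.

Second stool starts at x = 1187; first ends at x = 277; clear span = 1187 − 277 = 910 mm.

A is a stool. B is a beam. A beam spans the tops of two stools. The clear span between the two stools is 910 mm.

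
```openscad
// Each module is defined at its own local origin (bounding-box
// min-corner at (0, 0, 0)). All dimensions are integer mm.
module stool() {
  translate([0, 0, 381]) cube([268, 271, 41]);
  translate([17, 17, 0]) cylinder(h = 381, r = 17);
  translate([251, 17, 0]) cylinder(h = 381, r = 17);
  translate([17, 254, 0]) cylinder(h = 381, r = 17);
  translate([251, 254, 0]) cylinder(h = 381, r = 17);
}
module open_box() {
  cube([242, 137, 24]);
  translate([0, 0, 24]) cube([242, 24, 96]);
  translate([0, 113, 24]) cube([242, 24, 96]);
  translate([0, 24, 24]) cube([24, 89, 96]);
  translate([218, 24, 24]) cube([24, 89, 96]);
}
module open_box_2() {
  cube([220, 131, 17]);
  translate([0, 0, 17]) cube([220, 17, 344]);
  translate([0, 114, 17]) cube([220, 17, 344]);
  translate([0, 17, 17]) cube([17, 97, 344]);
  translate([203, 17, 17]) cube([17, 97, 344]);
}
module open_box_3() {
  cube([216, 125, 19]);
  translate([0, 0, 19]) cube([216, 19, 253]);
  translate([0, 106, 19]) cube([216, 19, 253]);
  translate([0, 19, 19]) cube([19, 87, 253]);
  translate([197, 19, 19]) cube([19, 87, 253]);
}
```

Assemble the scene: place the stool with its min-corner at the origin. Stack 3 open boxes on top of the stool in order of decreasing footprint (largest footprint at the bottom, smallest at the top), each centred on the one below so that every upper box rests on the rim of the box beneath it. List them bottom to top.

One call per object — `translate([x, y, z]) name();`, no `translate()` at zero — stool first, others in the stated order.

stool();
translate([13, 67, 422]) open_box();
translate([24, 70, 542]) open_box_2();
translate([26, 73, 903]) open_box_3();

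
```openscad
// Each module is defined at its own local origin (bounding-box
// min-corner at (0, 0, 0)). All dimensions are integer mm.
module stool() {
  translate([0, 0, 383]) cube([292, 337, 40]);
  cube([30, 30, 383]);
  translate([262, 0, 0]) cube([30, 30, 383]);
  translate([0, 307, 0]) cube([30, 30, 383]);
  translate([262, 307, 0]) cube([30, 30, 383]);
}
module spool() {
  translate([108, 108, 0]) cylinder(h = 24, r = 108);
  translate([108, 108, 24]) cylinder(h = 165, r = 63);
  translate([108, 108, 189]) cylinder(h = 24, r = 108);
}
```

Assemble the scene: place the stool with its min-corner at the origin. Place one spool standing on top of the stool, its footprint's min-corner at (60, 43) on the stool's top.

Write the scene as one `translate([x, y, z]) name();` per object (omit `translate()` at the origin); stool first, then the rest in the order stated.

stool();
translate([60, 43, 423]) spool();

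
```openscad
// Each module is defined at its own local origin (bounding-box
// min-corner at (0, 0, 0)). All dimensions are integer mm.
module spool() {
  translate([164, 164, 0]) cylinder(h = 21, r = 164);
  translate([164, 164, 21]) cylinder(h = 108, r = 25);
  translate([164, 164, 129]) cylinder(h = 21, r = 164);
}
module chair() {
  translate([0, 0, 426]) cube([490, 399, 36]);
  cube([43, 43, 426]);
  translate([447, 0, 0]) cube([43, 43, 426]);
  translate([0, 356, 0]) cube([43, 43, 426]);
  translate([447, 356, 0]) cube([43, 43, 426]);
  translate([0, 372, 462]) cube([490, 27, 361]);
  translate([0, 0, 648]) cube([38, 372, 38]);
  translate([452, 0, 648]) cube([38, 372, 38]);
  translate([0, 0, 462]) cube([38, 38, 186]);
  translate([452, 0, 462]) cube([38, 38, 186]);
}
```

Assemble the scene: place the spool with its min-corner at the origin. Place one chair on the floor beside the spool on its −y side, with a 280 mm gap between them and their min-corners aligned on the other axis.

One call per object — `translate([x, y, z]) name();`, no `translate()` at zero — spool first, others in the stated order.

spool();
translate([0, -679, 0]) chair();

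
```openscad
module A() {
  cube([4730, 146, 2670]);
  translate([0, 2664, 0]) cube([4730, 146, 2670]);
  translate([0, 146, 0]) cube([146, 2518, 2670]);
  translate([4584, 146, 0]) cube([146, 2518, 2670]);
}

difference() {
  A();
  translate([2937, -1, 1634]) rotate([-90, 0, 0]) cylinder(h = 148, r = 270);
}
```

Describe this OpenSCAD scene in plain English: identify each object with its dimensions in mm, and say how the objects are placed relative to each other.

A is a box-shaped house frame (walls only): outside footprint 4730×2810 mm, wall height 2670 mm, wall thickness 146 mm. The two y-facing walls run the full x-width; the two x-facing walls fit between the inner faces of the y-facing walls.

The house frame has a circular hole of radius 270 mm through its front wall, centred at (x = 2937, z = 1634).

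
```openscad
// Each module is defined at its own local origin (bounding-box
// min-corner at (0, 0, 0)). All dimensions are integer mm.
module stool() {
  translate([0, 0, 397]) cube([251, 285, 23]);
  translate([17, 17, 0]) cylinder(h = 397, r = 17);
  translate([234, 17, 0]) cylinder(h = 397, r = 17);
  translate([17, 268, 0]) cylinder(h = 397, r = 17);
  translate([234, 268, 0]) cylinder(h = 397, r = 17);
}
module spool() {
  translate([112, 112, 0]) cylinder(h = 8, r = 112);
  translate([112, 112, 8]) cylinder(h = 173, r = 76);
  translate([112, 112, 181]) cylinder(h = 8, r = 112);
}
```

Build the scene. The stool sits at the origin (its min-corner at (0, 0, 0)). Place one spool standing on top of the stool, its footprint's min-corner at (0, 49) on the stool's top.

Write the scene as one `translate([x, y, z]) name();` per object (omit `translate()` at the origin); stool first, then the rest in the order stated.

stool();
translate([0, 49, 420]) spool();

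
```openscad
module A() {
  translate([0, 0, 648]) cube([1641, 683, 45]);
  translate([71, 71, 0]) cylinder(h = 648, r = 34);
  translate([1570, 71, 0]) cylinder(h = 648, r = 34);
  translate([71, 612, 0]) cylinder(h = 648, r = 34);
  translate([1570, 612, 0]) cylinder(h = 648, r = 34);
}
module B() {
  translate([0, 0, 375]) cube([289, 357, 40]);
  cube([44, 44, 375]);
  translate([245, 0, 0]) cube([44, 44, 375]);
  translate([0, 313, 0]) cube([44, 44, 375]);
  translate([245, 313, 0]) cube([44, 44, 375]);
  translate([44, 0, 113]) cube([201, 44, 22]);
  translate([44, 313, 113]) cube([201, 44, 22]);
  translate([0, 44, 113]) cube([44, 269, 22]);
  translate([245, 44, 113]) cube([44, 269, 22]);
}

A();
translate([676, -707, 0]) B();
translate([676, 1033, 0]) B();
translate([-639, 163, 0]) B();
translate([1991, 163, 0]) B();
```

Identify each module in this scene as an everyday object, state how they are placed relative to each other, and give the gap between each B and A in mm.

A is a table. B is a stool. Four stools sit around the table at the −y, +y, −x, +x sides. The gap between each stool and the table is 350 mm.

Each stool's nearest face is 350 mm from the table's bounding box.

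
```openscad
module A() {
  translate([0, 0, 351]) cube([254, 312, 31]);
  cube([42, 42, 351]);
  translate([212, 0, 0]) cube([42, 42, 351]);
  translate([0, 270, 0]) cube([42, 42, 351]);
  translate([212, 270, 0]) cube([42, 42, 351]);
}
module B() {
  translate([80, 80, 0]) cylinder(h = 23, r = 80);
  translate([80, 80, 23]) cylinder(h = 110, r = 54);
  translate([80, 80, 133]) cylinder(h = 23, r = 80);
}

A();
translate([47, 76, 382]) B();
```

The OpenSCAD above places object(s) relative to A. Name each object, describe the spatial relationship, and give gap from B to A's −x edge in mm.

A is a stool. B is a spool. The spool is on top of the stool, centred. The gap from the spool to the stool's −x edge is 47 mm.

The spool's min-x is at 47; the stool's min-x is 0; gap = 47 mm.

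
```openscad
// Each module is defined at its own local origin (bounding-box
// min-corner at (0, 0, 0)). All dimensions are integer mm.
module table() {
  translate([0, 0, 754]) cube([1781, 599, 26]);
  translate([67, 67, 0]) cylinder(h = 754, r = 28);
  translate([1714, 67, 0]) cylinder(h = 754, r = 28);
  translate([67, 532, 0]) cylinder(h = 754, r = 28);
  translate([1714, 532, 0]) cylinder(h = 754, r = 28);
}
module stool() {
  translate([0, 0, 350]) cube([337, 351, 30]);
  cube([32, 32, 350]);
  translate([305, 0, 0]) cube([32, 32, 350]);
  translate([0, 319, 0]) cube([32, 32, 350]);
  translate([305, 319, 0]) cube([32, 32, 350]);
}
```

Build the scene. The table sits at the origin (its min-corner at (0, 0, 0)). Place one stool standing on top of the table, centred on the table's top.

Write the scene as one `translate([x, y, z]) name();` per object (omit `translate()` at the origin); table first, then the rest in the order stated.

table();
translate([722, 124, 780]) stool();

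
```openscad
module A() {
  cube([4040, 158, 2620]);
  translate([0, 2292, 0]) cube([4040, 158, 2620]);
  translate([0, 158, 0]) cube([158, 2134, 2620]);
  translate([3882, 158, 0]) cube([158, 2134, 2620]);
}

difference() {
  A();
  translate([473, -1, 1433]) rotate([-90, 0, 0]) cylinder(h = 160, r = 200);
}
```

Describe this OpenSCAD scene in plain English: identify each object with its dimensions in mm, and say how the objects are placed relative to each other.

A is a box-shaped house frame (walls only): outside footprint 4040×2450 mm, wall height 2620 mm, wall thickness 158 mm. The two y-facing walls run the full x-width; the two x-facing walls fit between the inner faces of the y-facing walls.

The house frame has a circular hole of radius 200 mm through its front wall, centred at (x = 473, z = 1433).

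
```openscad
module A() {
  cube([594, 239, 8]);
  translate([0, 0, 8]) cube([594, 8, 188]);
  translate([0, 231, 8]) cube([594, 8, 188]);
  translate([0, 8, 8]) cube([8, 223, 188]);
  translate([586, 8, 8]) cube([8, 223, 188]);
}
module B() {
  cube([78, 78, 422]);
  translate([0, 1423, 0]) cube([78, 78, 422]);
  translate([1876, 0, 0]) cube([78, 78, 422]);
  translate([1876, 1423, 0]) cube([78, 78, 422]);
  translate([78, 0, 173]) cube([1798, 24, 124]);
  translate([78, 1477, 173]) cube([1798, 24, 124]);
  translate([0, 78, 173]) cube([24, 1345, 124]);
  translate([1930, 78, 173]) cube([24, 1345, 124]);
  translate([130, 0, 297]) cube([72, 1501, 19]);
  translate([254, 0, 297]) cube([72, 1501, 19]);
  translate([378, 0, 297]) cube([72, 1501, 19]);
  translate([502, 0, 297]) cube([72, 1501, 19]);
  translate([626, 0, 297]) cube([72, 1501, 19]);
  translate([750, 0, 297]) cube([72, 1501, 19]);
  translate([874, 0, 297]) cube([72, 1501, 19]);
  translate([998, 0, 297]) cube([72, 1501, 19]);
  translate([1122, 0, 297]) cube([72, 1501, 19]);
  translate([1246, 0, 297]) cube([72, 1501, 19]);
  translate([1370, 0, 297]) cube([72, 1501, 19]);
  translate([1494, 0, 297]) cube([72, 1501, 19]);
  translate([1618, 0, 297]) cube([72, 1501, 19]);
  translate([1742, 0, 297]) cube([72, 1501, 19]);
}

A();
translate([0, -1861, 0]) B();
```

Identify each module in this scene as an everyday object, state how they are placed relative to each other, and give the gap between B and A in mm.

A is an open box. B is a bed frame. The bed frame is on the floor beside the open box on its −y side. The gap between the bed frame and the open box is 360 mm.

The bed frame's nearest face is 360 mm from the open box's −y face.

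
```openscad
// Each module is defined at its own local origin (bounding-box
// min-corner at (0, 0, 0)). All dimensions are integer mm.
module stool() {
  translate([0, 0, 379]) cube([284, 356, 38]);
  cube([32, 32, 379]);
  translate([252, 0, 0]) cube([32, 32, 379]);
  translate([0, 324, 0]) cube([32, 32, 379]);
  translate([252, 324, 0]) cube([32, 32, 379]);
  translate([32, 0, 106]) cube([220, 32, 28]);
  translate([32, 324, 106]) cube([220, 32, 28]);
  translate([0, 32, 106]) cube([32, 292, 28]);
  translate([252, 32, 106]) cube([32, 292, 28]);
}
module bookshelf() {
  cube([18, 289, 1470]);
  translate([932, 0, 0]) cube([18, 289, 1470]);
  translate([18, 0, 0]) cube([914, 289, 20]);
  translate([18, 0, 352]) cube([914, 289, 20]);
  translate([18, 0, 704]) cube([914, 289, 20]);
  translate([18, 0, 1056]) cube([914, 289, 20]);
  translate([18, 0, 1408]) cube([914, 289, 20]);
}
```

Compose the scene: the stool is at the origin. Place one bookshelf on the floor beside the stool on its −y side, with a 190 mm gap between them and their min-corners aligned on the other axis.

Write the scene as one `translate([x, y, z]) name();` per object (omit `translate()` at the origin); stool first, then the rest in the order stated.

stool();
translate([0, -479, 0]) bookshelf();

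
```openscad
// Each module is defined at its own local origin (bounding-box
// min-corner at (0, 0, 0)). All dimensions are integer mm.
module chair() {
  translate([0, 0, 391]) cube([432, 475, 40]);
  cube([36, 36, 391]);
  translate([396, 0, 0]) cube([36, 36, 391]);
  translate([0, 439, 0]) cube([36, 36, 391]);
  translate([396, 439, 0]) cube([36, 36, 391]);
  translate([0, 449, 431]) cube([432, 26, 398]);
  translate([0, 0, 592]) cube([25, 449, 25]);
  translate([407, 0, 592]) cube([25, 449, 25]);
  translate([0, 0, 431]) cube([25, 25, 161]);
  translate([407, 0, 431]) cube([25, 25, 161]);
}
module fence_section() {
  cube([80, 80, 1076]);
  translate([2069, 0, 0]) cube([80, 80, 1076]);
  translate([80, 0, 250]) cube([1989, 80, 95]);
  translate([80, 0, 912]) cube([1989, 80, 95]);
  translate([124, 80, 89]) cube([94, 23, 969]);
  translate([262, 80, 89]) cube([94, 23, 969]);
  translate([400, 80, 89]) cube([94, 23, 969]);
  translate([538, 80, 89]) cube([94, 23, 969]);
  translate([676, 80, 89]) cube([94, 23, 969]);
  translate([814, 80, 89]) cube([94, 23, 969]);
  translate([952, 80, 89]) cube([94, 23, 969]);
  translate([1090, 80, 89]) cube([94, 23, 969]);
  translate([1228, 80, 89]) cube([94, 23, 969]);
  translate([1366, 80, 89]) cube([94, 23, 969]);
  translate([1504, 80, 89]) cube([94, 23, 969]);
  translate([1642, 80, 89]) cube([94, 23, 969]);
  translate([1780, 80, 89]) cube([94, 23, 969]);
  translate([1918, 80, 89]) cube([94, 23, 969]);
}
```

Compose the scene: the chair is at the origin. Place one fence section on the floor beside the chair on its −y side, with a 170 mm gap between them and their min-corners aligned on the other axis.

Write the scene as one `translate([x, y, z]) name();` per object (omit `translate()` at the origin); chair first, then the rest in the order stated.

chair();
translate([0, -273, 0]) fence_section();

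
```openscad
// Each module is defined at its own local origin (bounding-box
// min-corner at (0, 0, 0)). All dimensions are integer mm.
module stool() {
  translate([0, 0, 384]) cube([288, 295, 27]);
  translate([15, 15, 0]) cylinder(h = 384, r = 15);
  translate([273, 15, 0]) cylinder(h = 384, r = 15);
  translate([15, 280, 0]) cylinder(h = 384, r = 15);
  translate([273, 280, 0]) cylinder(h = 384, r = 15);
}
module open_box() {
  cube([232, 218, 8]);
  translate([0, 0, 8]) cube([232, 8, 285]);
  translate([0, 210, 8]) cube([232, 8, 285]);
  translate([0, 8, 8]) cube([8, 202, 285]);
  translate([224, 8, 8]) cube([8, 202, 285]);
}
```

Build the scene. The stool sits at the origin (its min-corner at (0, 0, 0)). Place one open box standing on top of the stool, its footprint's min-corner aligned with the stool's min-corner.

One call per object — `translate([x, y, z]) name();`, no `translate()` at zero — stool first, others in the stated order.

stool();
translate([0, 0, 411]) open_box();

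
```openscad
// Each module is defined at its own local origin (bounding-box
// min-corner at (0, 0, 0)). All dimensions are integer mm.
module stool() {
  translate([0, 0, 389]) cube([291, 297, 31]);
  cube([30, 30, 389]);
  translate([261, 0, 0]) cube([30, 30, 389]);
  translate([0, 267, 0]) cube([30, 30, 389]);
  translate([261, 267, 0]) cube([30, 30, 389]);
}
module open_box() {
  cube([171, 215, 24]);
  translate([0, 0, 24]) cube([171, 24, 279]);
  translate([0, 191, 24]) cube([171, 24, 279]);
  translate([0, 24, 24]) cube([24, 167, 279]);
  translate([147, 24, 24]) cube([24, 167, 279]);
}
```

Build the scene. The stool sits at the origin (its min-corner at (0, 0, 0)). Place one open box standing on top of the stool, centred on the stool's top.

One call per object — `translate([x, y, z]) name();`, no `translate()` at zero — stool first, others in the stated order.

stool();
translate([60, 41, 420]) open_box();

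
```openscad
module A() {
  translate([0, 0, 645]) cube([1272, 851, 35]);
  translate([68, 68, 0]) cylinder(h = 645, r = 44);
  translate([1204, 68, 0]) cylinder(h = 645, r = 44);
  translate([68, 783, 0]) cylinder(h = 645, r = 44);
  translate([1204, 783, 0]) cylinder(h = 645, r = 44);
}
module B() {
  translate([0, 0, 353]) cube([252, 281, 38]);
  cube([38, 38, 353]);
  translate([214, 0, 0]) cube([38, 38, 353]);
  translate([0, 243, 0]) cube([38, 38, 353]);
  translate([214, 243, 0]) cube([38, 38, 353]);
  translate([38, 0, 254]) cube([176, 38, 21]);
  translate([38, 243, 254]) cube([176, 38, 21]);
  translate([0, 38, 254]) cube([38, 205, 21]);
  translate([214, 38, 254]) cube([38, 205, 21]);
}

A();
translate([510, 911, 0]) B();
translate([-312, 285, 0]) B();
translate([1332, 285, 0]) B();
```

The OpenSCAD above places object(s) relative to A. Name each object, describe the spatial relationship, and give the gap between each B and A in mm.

Each stool's nearest face is 60 mm from the table's bounding box.

A is a table. B is a stool. Three stools sit around the table at the +y, −x, +x sides. The gap between each stool and the table is 60 mm.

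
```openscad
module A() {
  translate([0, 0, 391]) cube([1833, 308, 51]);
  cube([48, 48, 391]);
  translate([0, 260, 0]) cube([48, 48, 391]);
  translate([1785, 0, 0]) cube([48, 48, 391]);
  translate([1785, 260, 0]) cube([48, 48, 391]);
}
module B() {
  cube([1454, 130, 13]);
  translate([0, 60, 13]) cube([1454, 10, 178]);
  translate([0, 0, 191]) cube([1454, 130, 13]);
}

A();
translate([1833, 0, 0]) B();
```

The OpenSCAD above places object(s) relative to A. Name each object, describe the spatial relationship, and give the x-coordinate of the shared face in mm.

The bench's +x face and the I-beam's −x face are both at x = 1833 mm.

A is a bench. B is an I-beam. The I-beam is against the bench's +x side, with their −y faces flush. The x-coordinate of the shared face is 1833 mm.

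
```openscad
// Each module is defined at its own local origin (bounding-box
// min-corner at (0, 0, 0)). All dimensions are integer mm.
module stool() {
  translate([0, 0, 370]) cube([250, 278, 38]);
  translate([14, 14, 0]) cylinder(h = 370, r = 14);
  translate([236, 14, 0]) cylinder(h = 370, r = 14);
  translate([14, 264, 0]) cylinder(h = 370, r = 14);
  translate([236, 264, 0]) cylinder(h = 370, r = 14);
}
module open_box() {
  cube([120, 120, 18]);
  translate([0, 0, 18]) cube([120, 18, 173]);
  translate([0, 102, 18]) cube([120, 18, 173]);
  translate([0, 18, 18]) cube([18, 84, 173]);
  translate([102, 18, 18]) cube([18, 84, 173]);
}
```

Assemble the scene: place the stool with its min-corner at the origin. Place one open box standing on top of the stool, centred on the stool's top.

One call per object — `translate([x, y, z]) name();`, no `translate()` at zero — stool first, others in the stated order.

stool();
translate([65, 79, 408]) open_box();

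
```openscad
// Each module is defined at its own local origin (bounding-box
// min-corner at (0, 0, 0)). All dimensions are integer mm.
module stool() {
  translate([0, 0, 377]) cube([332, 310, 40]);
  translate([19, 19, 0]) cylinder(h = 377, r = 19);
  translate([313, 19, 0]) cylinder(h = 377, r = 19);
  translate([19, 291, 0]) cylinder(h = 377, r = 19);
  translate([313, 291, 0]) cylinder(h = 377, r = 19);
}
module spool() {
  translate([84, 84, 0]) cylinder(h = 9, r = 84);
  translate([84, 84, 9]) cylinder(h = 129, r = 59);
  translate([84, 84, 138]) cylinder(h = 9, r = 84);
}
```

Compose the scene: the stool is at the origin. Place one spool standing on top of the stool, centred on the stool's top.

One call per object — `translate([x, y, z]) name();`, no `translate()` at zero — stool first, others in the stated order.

stool();
translate([82, 71, 417]) spool();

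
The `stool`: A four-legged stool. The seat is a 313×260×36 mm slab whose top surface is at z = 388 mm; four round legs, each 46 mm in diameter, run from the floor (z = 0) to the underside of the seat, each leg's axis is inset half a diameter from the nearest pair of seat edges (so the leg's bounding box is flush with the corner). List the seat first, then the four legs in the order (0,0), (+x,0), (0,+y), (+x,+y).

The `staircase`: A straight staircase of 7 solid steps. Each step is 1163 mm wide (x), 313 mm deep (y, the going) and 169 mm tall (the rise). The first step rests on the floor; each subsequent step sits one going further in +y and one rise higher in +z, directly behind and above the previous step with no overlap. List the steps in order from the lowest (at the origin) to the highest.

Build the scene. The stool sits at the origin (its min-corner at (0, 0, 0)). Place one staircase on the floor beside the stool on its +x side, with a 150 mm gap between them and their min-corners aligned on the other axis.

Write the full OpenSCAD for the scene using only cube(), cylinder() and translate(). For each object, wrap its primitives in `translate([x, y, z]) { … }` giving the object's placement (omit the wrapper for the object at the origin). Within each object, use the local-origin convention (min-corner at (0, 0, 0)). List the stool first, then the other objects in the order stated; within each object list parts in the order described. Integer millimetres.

translate([0, 0, 352]) cube([313, 260, 36]);
translate([23, 23, 0]) cylinder(h = 352, r = 23);
translate([290, 23, 0]) cylinder(h = 352, r = 23);
translate([23, 237, 0]) cylinder(h = 352, r = 23);
translate([290, 237, 0]) cylinder(h = 352, r = 23);
translate([463, 0, 0]) {
  cube([1163, 313, 169]);
  translate([0, 313, 169]) cube([1163, 313, 169]);
  translate([0, 626, 338]) cube([1163, 313, 169]);
  translate([0, 939, 507]) cube([1163, 313, 169]);
  translate([0, 1252, 676]) cube([1163, 313, 169]);
  translate([0, 1565, 845]) cube([1163, 313, 169]);
  translate([0, 1878, 1014]) cube([1163, 313, 169]);
}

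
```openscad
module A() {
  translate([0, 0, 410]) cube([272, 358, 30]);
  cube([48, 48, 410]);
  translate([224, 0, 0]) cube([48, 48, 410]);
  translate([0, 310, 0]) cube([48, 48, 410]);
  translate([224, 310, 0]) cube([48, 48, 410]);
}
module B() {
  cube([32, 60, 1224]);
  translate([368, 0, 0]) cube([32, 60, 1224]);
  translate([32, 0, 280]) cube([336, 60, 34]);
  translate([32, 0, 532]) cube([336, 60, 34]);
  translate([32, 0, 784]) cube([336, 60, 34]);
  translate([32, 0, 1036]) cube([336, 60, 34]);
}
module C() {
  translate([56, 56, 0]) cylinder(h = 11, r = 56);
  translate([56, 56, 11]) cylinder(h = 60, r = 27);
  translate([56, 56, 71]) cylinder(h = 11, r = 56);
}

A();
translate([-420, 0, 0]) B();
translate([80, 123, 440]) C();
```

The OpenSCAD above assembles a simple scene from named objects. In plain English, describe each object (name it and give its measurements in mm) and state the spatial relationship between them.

A is a simple wooden stool: a rectangular seat 272 mm (x) by 358 mm (y), 30 mm thick, top face at z = 440 mm, on four square legs, each 48×48 mm in cross-section. The legs rest on z = 0, each flush with a corner of the seat.

B is a wooden ladder with two side rails of 32×60 mm section and 1224 mm height, set 400 mm apart overall. Between them run 4 rectangular rungs (60 mm deep, 34 mm thick), front faces flush with the rails' −y face. The bottom of the first rung is 280 mm above the floor and each subsequent rung is 252 mm higher than the one below.

C is a spool: two coaxial disc flanges of radius 56 mm and thickness 11 mm, joined by a core cylinder of radius 27 mm and height 60 mm. The lower flange rests on z = 0 and the three cylinders share a vertical axis.

The ladder is on the floor beside the stool on its −x side. The spool is on top of the stool, centred.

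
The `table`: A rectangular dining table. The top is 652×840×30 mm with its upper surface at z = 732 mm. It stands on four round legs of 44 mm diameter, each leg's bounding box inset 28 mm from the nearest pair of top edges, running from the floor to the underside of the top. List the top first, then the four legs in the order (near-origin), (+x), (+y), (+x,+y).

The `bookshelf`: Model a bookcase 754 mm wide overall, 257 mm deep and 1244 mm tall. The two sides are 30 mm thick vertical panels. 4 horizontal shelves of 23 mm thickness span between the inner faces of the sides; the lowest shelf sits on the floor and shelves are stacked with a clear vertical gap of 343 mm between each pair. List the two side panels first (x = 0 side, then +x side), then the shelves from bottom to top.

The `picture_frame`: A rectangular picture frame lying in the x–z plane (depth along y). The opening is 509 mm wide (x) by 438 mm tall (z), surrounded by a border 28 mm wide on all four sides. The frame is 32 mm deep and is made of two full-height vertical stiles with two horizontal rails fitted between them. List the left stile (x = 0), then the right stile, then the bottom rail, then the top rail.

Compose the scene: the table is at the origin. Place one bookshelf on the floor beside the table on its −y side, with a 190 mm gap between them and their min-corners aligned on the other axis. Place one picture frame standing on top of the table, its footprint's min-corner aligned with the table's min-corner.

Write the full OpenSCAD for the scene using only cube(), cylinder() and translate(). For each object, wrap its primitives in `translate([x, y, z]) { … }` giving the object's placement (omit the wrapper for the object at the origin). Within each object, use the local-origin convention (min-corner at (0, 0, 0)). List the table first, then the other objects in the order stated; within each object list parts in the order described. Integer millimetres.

translate([0, 0, 702]) cube([652, 840, 30]);
translate([50, 50, 0]) cylinder(h = 702, r = 22);
translate([602, 50, 0]) cylinder(h = 702, r = 22);
translate([50, 790, 0]) cylinder(h = 702, r = 22);
translate([602, 790, 0]) cylinder(h = 702, r = 22);
translate([0, -447, 0]) {
  cube([30, 257, 1244]);
  translate([724, 0, 0]) cube([30, 257, 1244]);
  translate([30, 0, 0]) cube([694, 257, 23]);
  translate([30, 0, 366]) cube([694, 257, 23]);
  translate([30, 0, 732]) cube([694, 257, 23]);
  translate([30, 0, 1098]) cube([694, 257, 23]);
}
translate([0, 0, 732]) {
  cube([28, 32, 494]);
  translate([537, 0, 0]) cube([28, 32, 494]);
  translate([28, 0, 0]) cube([509, 32, 28]);
  translate([28, 0, 466]) cube([509, 32, 28]);
}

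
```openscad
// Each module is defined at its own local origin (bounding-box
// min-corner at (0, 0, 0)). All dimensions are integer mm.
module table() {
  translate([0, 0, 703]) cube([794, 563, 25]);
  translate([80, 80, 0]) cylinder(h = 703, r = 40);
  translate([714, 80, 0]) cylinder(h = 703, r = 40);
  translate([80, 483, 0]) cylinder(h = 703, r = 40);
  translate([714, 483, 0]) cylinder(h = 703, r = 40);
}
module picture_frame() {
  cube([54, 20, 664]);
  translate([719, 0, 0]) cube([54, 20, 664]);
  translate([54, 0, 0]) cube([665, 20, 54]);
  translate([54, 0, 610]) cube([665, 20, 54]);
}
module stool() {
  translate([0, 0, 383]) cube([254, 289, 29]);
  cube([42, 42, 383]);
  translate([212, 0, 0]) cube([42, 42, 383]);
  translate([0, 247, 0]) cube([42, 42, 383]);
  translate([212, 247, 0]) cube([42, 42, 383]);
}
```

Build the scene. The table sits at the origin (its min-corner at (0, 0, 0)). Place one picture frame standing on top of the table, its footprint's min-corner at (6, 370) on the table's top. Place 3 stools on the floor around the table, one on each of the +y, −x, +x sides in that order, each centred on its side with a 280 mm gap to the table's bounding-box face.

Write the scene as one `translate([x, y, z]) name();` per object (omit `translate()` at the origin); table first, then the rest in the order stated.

table();
translate([6, 370, 728]) picture_frame();
translate([270, 843, 0]) stool();
translate([-534, 137, 0]) stool();
translate([1074, 137, 0]) stool();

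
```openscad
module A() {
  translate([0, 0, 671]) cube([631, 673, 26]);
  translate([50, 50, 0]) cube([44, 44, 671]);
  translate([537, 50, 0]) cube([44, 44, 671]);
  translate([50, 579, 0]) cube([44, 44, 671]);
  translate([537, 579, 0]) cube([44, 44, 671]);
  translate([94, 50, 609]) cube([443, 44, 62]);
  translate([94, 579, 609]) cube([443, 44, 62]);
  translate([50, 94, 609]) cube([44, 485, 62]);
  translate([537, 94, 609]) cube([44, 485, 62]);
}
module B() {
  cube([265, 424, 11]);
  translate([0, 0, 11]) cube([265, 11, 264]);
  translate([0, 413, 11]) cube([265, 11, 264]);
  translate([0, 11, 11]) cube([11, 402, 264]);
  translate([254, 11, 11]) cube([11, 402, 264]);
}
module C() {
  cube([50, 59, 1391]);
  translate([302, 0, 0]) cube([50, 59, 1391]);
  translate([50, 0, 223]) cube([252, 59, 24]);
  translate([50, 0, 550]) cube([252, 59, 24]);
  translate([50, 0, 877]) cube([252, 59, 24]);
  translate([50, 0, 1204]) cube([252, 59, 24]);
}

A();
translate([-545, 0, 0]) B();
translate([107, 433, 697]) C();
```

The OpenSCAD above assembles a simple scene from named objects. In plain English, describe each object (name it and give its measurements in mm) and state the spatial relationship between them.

A is a rectangular dining table. The top is 631×673×26 mm with its upper surface at z = 697 mm. It stands on four 44×44 mm square legs, each inset 50 mm from the nearest pair of top edges, running from the floor to the underside of the top. Four apron rails, 44 mm thick and 62 mm tall, run between adjacent legs with their top edges flush with the underside of the top and their outer faces flush with the legs' outer faces.

B is an open-topped rectangular box: outside dimensions 265×424×275 mm, with a uniform wall and base thickness of 11 mm. The base is a full 265×424 slab on the floor; four walls sit on top of the base. The front and back walls (the −y and +y sides) span the full width; the two side walls fit between them.

C is a wooden ladder with two side rails of 50×59 mm section and 1391 mm height, set 352 mm apart overall. Between them run 4 rectangular rungs (59 mm deep, 24 mm thick), front faces flush with the rails' −y face. The bottom of the first rung is 223 mm above the floor and each subsequent rung is 327 mm higher than the one below.

The open box is on the floor beside the table on its −x side. The ladder is on top of the table.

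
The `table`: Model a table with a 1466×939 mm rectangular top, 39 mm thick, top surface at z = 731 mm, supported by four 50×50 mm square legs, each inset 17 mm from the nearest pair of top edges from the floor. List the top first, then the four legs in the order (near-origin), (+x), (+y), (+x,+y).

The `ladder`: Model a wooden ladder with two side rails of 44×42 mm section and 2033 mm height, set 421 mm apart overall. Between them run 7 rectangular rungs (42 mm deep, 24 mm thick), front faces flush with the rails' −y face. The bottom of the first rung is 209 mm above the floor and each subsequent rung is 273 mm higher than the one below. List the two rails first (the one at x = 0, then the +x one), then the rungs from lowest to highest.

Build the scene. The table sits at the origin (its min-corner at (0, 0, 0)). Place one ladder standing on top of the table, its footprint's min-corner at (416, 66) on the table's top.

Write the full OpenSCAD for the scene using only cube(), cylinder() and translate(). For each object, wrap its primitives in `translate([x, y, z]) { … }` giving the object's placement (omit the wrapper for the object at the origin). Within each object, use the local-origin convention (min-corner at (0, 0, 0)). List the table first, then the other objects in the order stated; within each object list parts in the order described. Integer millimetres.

translate([0, 0, 692]) cube([1466, 939, 39]);
translate([17, 17, 0]) cube([50, 50, 692]);
translate([1399, 17, 0]) cube([50, 50, 692]);
translate([17, 872, 0]) cube([50, 50, 692]);
translate([1399, 872, 0]) cube([50, 50, 692]);
translate([416, 66, 731]) {
  cube([44, 42, 2033]);
  translate([377, 0, 0]) cube([44, 42, 2033]);
  translate([44, 0, 209]) cube([333, 42, 24]);
  translate([44, 0, 482]) cube([333, 42, 24]);
  translate([44, 0, 755]) cube([333, 42, 24]);
  translate([44, 0, 1028]) cube([333, 42, 24]);
  translate([44, 0, 1301]) cube([333, 42, 24]);
  translate([44, 0, 1574]) cube([333, 42, 24]);
  translate([44, 0, 1847]) cube([333, 42, 24]);
}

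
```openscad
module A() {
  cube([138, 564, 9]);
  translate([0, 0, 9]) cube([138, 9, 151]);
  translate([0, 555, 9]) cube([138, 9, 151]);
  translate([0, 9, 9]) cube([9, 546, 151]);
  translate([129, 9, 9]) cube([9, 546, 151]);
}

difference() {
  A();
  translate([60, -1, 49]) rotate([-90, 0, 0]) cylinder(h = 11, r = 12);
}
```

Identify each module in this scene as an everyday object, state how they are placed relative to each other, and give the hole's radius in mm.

A is an open box. The open box has a circular hole through its front wall. The hole's radius is 12 mm.

The subtracted cylinder has r = 12 mm.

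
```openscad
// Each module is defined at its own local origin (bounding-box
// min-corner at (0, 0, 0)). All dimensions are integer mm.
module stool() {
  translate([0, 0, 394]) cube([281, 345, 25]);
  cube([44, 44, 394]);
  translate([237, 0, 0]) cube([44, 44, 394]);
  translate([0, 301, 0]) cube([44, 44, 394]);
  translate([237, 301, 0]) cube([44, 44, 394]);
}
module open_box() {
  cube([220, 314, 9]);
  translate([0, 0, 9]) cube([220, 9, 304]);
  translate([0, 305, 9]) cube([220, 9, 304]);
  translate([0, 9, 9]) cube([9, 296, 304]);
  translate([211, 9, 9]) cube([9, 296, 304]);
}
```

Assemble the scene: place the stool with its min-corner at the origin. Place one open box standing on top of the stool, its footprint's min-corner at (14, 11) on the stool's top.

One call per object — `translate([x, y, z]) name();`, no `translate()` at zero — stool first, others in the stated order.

stool();
translate([14, 11, 419]) open_box();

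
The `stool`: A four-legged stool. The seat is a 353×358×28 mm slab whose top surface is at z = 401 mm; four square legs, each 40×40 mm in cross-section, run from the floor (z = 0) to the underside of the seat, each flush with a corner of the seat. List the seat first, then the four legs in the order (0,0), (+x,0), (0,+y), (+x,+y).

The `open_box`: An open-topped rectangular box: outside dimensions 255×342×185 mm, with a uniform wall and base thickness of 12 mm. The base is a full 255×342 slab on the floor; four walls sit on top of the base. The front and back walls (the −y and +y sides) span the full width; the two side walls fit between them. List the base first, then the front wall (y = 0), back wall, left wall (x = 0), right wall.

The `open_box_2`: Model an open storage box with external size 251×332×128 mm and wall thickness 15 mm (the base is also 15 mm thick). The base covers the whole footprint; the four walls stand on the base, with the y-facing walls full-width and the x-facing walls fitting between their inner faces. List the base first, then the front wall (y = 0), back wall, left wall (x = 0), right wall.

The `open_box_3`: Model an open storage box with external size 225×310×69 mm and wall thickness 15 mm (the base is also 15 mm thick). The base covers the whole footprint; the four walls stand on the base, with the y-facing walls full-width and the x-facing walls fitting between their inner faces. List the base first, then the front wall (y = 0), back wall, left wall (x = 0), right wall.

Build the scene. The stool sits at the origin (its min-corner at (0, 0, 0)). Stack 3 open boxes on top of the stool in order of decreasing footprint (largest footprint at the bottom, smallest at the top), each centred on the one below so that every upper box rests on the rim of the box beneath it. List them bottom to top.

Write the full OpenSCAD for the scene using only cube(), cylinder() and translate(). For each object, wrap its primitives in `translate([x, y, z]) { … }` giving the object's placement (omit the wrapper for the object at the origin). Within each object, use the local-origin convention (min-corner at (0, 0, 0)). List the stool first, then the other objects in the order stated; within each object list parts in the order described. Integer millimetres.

translate([0, 0, 373]) cube([353, 358, 28]);
cube([40, 40, 373]);
translate([313, 0, 0]) cube([40, 40, 373]);
translate([0, 318, 0]) cube([40, 40, 373]);
translate([313, 318, 0]) cube([40, 40, 373]);
translate([49, 8, 401]) {
  cube([255, 342, 12]);
  translate([0, 0, 12]) cube([255, 12, 173]);
  translate([0, 330, 12]) cube([255, 12, 173]);
  translate([0, 12, 12]) cube([12, 318, 173]);
  translate([243, 12, 12]) cube([12, 318, 173]);
}
translate([51, 13, 586]) {
  cube([251, 332, 15]);
  translate([0, 0, 15]) cube([251, 15, 113]);
  translate([0, 317, 15]) cube([251, 15, 113]);
  translate([0, 15, 15]) cube([15, 302, 113]);
  translate([236, 15, 15]) cube([15, 302, 113]);
}
translate([64, 24, 714]) {
  cube([225, 310, 15]);
  translate([0, 0, 15]) cube([225, 15, 54]);
  translate([0, 295, 15]) cube([225, 15, 54]);
  translate([0, 15, 15]) cube([15, 280, 54]);
  translate([210, 15, 15]) cube([15, 280, 54]);
}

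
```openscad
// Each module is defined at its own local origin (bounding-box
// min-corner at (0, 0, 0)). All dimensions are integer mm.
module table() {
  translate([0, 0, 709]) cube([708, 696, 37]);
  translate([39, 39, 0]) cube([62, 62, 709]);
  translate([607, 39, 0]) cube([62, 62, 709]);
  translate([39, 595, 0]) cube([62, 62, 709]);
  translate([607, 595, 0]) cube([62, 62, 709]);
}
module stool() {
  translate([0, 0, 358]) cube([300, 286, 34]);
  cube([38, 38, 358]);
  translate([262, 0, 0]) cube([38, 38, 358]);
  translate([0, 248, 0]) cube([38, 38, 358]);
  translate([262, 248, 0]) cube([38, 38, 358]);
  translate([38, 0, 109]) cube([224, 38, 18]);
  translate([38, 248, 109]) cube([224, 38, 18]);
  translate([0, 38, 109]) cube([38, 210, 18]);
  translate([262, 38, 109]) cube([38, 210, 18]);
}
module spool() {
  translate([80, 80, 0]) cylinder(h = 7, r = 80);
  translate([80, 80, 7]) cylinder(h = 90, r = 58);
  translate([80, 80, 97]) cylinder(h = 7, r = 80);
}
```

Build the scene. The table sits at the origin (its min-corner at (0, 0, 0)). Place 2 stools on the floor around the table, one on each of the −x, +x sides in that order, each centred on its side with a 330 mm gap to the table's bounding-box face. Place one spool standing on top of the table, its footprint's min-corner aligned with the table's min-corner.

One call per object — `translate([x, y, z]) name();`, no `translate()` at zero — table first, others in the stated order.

table();
translate([-630, 205, 0]) stool();
translate([1038, 205, 0]) stool();
translate([0, 0, 746]) spool();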